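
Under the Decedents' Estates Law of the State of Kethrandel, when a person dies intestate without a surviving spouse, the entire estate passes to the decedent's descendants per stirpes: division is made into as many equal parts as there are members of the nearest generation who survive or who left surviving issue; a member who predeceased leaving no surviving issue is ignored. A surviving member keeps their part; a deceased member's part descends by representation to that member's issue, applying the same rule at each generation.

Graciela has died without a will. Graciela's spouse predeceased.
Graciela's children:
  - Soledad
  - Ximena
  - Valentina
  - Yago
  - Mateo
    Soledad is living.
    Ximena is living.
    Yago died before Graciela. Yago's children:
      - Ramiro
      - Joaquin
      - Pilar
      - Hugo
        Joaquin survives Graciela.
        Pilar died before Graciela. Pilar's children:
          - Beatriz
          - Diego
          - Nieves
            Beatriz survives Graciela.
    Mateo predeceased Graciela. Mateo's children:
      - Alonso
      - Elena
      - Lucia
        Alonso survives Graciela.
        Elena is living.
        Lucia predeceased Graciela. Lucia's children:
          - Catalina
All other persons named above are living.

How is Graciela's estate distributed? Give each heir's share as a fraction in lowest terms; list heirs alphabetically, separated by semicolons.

Alonso 1/15; Beatriz 1/60; Catalina 1/15; Diego 1/60; Elena 1/15; Hugo 1/20; Joaquin 1/20; Nieves 1/60; Ramiro 1/20; Soledad 1/5; Valentina 1/5; Ximena 1/5

There is no surviving spouse, so the entire estate passes to Graciela's descendants per stirpes.
The estate is divided into 5 equal shares of 1/5 among Soledad, Ximena, Valentina, Yago, Mateo.
Soledad is living and takes 1/5.
Ximena is living and takes 1/5.
Valentina is living and takes 1/5.
Yago predeceased; the 1/5 allotted to Yago's branch passes to Yago's issue by representation.
The 1/5 is divided into 4 equal shares of 1/20 among Ramiro, Joaquin, Pilar, Hugo.
Ramiro is living and takes 1/20.
Joaquin is living and takes 1/20.
Pilar predeceased; the 1/20 allotted to Pilar's branch passes to Pilar's issue by representation.
The 1/20 is divided into 3 equal shares of 1/60 among Beatriz, Diego, Nieves.
Beatriz is living and takes 1/60.
Diego is living and takes 1/60.
Nieves is living and takes 1/60.
Hugo is living and takes 1/20.
Mateo predeceased; the 1/5 allotted to Mateo's branch passes to Mateo's issue by representation.
The 1/5 is divided into 3 equal shares of 1/15 among Alonso, Elena, Lucia.
Alonso is living and takes 1/15.
Elena is living and takes 1/15.
Lucia predeceased; the 1/15 allotted to Lucia's branch passes to Lucia's issue by representation.
Catalina is the sole taker at this level and receives the full 1/15.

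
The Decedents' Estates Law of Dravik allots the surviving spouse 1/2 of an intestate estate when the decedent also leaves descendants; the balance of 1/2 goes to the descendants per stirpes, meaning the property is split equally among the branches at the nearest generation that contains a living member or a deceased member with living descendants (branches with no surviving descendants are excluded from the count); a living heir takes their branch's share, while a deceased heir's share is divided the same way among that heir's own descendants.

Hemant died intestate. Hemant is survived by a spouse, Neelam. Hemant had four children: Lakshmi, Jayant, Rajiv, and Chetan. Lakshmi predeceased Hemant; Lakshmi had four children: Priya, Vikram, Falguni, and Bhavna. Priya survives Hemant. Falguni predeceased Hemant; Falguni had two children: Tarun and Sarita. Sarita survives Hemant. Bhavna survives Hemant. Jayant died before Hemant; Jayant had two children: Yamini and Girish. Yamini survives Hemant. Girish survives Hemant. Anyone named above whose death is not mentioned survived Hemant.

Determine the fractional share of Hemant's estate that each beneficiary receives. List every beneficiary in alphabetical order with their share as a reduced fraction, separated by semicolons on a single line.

Neelam, as surviving spouse, takes 1/2.
The remaining 1/2 passes to Hemant's descendants per stirpes.
The 1/2 is divided into 4 equal shares of 1/8 among Lakshmi, Jayant, Rajiv, Chetan.
Lakshmi predeceased; the 1/8 allotted to Lakshmi's branch passes to Lakshmi's issue by representation.
The 1/8 is divided into 4 equal shares of 1/32 among Priya, Vikram, Falguni, Bhavna.
Priya is living and takes 1/32.
Vikram is living and takes 1/32.
Falguni predeceased; the 1/32 allotted to Falguni's branch passes to Falguni's issue by representation.
The 1/32 is divided into 2 equal shares of 1/64 among Tarun, Sarita.
Tarun is living and takes 1/64.
Sarita is living and takes 1/64.
Bhavna is living and takes 1/32.
Jayant predeceased; the 1/8 allotted to Jayant's branch passes to Jayant's issue by representation.
The 1/8 is divided into 2 equal shares of 1/16 among Yamini, Girish.
Yamini is living and takes 1/16.
Girish is living and takes 1/16.
Rajiv is living and takes 1/8.
Chetan is living and takes 1/8.

Bhavna 1/32; Chetan 1/8; Girish 1/16; Neelam 1/2; Priya 1/32; Rajiv 1/8; Sarita 1/64; Tarun 1/64; Vikram 1/32; Yamini 1/16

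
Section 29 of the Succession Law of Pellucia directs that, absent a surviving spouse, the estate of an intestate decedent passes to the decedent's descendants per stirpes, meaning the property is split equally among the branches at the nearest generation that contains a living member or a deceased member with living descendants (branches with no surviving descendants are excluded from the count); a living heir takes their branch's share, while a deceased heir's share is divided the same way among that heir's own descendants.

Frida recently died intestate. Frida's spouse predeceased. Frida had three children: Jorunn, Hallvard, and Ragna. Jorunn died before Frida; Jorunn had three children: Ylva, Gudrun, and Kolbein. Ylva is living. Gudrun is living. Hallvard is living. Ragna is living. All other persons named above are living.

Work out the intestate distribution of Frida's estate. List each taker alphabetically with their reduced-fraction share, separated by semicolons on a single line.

There is no surviving spouse, so the entire estate passes to Frida's descendants per stirpes.
The estate is divided into 3 equal shares of 1/3 among Jorunn, Hallvard, Ragna.
Jorunn predeceased; the 1/3 allotted to Jorunn's branch passes to Jorunn's issue by representation.
The 1/3 is divided into 3 equal shares of 1/9 among Ylva, Gudrun, Kolbein.
Ylva is living and takes 1/9.
Gudrun is living and takes 1/9.
Kolbein is living and takes 1/9.
Hallvard is living and takes 1/3.
Ragna is living and takes 1/3.

Gudrun 1/9; Hallvard 1/3; Kolbein 1/9; Ragna 1/3; Ylva 1/9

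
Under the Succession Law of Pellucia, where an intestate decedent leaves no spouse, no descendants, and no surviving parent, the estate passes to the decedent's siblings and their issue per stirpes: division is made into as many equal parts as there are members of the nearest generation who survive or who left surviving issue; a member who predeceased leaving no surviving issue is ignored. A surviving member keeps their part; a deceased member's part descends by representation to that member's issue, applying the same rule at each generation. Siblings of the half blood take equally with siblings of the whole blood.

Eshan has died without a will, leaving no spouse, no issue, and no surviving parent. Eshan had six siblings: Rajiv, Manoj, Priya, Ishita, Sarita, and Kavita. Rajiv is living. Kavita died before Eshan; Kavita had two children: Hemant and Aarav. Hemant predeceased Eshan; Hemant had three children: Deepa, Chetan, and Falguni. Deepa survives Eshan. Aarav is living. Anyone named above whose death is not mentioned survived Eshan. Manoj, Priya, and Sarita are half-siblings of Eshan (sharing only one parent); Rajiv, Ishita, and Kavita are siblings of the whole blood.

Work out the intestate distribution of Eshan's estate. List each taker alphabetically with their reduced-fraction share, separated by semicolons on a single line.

Aarav 1/12; Chetan 1/36; Deepa 1/36; Falguni 1/36; Ishita 1/6; Manoj 1/6; Priya 1/6; Rajiv 1/6; Sarita 1/6

No spouse, descendants, or parent survives, so the estate passes to Eshan's siblings per stirpes.
Half-blood and whole-blood siblings take equally under the stated rule.
The estate is divided into 6 equal shares of 1/6 among Rajiv, Manoj, Priya, Ishita, Sarita, Kavita.
Rajiv is living and takes 1/6.
Manoj is living and takes 1/6.
Priya is living and takes 1/6.
Ishita is living and takes 1/6.
Sarita is living and takes 1/6.
Kavita predeceased; the 1/6 allotted to Kavita's branch passes to Kavita's issue by representation.
The 1/6 is divided into 2 equal shares of 1/12 among Hemant, Aarav.
Hemant predeceased; the 1/12 allotted to Hemant's branch passes to Hemant's issue by representation.
The 1/12 is divided into 3 equal shares of 1/36 among Deepa, Chetan, Falguni.
Deepa is living and takes 1/36.
Chetan is living and takes 1/36.
Falguni is living and takes 1/36.
Aarav is living and takes 1/12.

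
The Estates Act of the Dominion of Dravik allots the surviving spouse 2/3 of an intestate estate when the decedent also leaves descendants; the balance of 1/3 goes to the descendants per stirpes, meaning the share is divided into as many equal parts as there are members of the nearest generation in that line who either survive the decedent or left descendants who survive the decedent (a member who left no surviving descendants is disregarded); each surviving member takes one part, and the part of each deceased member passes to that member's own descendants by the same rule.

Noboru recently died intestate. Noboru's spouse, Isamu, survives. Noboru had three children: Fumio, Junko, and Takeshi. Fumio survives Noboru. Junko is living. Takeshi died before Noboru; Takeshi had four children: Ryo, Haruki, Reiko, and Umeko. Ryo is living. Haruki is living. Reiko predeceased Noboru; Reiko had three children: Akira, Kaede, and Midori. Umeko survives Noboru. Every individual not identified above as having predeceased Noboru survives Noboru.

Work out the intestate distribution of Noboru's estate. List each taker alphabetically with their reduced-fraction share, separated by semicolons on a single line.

Isamu, as surviving spouse, takes 2/3.
The remaining 1/3 passes to Noboru's descendants per stirpes.
The 1/3 is divided into 3 equal shares of 1/9 among Fumio, Junko, Takeshi.
Fumio is living and takes 1/9.
Junko is living and takes 1/9.
Takeshi predeceased; the 1/9 allotted to Takeshi's branch passes to Takeshi's issue by representation.
The 1/9 is divided into 4 equal shares of 1/36 among Ryo, Haruki, Reiko, Umeko.
Ryo is living and takes 1/36.
Haruki is living and takes 1/36.
Reiko predeceased; the 1/36 allotted to Reiko's branch passes to Reiko's issue by representation.
The 1/36 is divided into 3 equal shares of 1/108 among Akira, Kaede, Midori.
Akira is living and takes 1/108.
Kaede is living and takes 1/108.
Midori is living and takes 1/108.
Umeko is living and takes 1/36.

Akira 1/108; Fumio 1/9; Haruki 1/36; Isamu 2/3; Junko 1/9; Kaede 1/108; Midori 1/108; Ryo 1/36; Umeko 1/36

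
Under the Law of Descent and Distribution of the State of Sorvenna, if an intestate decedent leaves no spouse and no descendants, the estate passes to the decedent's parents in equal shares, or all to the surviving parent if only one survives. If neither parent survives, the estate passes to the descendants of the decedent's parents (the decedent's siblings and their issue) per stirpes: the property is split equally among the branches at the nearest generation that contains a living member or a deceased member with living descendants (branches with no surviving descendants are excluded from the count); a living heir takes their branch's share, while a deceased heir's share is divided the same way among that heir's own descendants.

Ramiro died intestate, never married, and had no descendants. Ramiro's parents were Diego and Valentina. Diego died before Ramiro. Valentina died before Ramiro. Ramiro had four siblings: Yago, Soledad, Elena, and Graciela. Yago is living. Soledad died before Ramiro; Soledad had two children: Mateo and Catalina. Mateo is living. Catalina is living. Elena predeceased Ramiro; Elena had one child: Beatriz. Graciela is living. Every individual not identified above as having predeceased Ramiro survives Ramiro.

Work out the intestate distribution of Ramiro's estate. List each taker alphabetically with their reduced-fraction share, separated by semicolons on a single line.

Neither parent survives and there are no descendants, so the estate passes to Ramiro's siblings and their issue per stirpes.
The estate is divided into 4 equal shares of 1/4 among Yago, Soledad, Elena, Graciela.
Yago is living and takes 1/4.
Soledad predeceased; the 1/4 allotted to Soledad's branch passes to Soledad's issue by representation.
The 1/4 is divided into 2 equal shares of 1/8 among Mateo, Catalina.
Mateo is living and takes 1/8.
Catalina is living and takes 1/8.
Elena predeceased; the 1/4 allotted to Elena's branch passes to Elena's issue by representation.
Beatriz is the sole taker at this level and receives the full 1/4.
Graciela is living and takes 1/4.

Beatriz 1/4; Catalina 1/8; Graciela 1/4; Mateo 1/8; Yago 1/4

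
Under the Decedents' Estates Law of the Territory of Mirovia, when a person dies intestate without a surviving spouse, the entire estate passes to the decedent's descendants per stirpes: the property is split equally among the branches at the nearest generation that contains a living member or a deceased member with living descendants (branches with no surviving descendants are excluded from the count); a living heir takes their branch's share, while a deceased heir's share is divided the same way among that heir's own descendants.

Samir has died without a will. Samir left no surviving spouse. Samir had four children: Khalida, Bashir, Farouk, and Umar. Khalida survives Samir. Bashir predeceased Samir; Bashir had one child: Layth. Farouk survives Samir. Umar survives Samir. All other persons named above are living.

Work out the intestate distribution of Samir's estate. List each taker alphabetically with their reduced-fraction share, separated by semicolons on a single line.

Farouk 1/4; Khalida 1/4; Layth 1/4; Umar 1/4

There is no surviving spouse, so the entire estate passes to Samir's descendants per stirpes.
The estate is divided into 4 equal shares of 1/4 among Khalida, Bashir, Farouk, Umar.
Khalida is living and takes 1/4.
Bashir predeceased; the 1/4 allotted to Bashir's branch passes to Bashir's issue by representation.
Layth is the sole taker at this level and receives the full 1/4.
Farouk is living and takes 1/4.
Umar is living and takes 1/4.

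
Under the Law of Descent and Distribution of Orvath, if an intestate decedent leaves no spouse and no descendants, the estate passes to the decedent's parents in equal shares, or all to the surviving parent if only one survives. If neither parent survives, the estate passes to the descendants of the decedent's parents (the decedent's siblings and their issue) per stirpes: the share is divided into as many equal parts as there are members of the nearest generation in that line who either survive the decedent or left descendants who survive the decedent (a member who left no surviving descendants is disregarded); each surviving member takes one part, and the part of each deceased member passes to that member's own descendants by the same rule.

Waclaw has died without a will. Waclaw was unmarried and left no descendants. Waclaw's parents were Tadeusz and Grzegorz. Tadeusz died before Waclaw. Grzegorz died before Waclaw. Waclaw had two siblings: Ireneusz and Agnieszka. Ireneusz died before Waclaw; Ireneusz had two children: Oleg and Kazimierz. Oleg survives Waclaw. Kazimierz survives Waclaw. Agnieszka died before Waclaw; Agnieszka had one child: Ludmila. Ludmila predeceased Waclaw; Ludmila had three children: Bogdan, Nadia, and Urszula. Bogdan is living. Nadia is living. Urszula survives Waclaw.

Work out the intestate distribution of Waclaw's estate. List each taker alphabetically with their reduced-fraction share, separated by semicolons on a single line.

Neither parent survives and there are no descendants, so the estate passes to Waclaw's siblings and their issue per stirpes.
The estate is divided into 2 equal shares of 1/2 among Ireneusz, Agnieszka.
Ireneusz predeceased; the 1/2 allotted to Ireneusz's branch passes to Ireneusz's issue by representation.
The 1/2 is divided into 2 equal shares of 1/4 among Oleg, Kazimierz.
Oleg is living and takes 1/4.
Kazimierz is living and takes 1/4.
Agnieszka predeceased; the 1/2 allotted to Agnieszka's branch passes to Agnieszka's issue by representation.
Ludmila's line is the sole branch at this level, so the full 1/2 passes to Ludmila's issue by representation.
The 1/2 is divided into 3 equal shares of 1/6 among Bogdan, Nadia, Urszula.
Bogdan is living and takes 1/6.
Nadia is living and takes 1/6.
Urszula is living and takes 1/6.

Bogdan 1/6; Kazimierz 1/4; Nadia 1/6; Oleg 1/4; Urszula 1/6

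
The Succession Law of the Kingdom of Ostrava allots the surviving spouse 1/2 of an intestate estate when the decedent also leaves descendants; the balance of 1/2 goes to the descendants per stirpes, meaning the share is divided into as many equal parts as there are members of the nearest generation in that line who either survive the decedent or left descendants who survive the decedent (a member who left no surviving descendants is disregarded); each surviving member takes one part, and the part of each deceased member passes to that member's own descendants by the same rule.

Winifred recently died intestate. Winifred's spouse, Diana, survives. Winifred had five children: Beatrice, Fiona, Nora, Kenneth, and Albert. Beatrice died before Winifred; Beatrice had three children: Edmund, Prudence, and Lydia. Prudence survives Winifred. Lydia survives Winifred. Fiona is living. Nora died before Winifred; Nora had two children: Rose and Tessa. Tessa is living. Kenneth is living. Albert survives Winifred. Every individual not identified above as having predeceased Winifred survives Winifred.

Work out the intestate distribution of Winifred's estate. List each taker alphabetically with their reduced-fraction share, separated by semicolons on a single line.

Albert 1/10; Diana 1/2; Edmund 1/30; Fiona 1/10; Kenneth 1/10; Lydia 1/30; Prudence 1/30; Rose 1/20; Tessa 1/20

Diana, as surviving spouse, takes 1/2.
The remaining 1/2 passes to Winifred's descendants per stirpes.
The 1/2 is divided into 5 equal shares of 1/10 among Beatrice, Fiona, Nora, Kenneth, Albert.
Beatrice predeceased; the 1/10 allotted to Beatrice's branch passes to Beatrice's issue by representation.
The 1/10 is divided into 3 equal shares of 1/30 among Edmund, Prudence, Lydia.
Edmund is living and takes 1/30.
Prudence is living and takes 1/30.
Lydia is living and takes 1/30.
Fiona is living and takes 1/10.
Nora predeceased; the 1/10 allotted to Nora's branch passes to Nora's issue by representation.
The 1/10 is divided into 2 equal shares of 1/20 among Rose, Tessa.
Rose is living and takes 1/20.
Tessa is living and takes 1/20.
Kenneth is living and takes 1/10.
Albert is living and takes 1/10.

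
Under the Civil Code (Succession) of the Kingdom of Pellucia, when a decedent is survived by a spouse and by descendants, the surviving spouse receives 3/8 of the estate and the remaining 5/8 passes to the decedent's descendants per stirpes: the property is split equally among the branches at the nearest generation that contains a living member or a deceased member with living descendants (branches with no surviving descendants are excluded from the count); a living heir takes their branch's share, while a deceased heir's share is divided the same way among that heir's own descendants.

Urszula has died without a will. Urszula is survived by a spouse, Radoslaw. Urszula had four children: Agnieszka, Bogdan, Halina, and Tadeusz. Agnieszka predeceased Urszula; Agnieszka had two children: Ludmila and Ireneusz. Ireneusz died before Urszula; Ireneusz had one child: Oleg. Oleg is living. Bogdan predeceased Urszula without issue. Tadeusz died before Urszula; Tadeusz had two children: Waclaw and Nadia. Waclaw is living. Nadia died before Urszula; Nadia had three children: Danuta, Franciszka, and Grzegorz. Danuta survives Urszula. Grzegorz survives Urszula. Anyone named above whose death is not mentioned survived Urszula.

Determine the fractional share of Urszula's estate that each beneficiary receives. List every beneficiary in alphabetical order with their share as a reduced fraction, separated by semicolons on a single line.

Danuta 5/144; Franciszka 5/144; Grzegorz 5/144; Halina 5/24; Ludmila 5/48; Oleg 5/48; Radoslaw 3/8; Waclaw 5/48

Radoslaw, as surviving spouse, takes 3/8.
The remaining 5/8 passes to Urszula's descendants per stirpes.
Bogdan left no surviving issue, so that branch lapses and is disregarded.
The 5/8 is divided into 3 equal shares of 5/24 among Agnieszka, Halina, Tadeusz.
Agnieszka predeceased; the 5/24 allotted to Agnieszka's branch passes to Agnieszka's issue by representation.
The 5/24 is divided into 2 equal shares of 5/48 among Ludmila, Ireneusz.
Ludmila is living and takes 5/48.
Ireneusz predeceased; the 5/48 allotted to Ireneusz's branch passes to Ireneusz's issue by representation.
Oleg is the sole taker at this level and receives the full 5/48.
Halina is living and takes 5/24.
Tadeusz predeceased; the 5/24 allotted to Tadeusz's branch passes to Tadeusz's issue by representation.
The 5/24 is divided into 2 equal shares of 5/48 among Waclaw, Nadia.
Waclaw is living and takes 5/48.
Nadia predeceased; the 5/48 allotted to Nadia's branch passes to Nadia's issue by representation.
The 5/48 is divided into 3 equal shares of 5/144 among Danuta, Franciszka, Grzegorz.
Danuta is living and takes 5/144.
Franciszka is living and takes 5/144.
Grzegorz is living and takes 5/144.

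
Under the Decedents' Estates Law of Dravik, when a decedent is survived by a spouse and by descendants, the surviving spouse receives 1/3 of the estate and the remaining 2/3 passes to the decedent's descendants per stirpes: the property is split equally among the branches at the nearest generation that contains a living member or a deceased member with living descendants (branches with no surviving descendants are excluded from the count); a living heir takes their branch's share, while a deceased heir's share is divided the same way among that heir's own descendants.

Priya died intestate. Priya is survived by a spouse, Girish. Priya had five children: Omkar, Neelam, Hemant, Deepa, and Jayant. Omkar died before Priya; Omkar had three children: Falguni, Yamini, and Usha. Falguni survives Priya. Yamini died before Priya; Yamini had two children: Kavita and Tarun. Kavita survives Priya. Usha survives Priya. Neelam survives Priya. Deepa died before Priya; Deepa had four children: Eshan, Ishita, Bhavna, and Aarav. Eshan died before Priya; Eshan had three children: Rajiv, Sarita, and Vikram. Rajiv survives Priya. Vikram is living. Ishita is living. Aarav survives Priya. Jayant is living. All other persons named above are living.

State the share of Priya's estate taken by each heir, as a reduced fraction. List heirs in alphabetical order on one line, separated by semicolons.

Aarav 1/30; Bhavna 1/30; Falguni 2/45; Girish 1/3; Hemant 2/15; Ishita 1/30; Jayant 2/15; Kavita 1/45; Neelam 2/15; Rajiv 1/90; Sarita 1/90; Tarun 1/45; Usha 2/45; Vikram 1/90

Girish, as surviving spouse, takes 1/3.
The remaining 2/3 passes to Priya's descendants per stirpes.
The 2/3 is divided into 5 equal shares of 2/15 among Omkar, Neelam, Hemant, Deepa, Jayant.
Omkar predeceased; the 2/15 allotted to Omkar's branch passes to Omkar's issue by representation.
The 2/15 is divided into 3 equal shares of 2/45 among Falguni, Yamini, Usha.
Falguni is living and takes 2/45.
Yamini predeceased; the 2/45 allotted to Yamini's branch passes to Yamini's issue by representation.
The 2/45 is divided into 2 equal shares of 1/45 among Kavita, Tarun.
Kavita is living and takes 1/45.
Tarun is living and takes 1/45.
Usha is living and takes 2/45.
Neelam is living and takes 2/15.
Hemant is living and takes 2/15.
Deepa predeceased; the 2/15 allotted to Deepa's branch passes to Deepa's issue by representation.
The 2/15 is divided into 4 equal shares of 1/30 among Eshan, Ishita, Bhavna, Aarav.
Eshan predeceased; the 1/30 allotted to Eshan's branch passes to Eshan's issue by representation.
The 1/30 is divided into 3 equal shares of 1/90 among Rajiv, Sarita, Vikram.
Rajiv is living and takes 1/90.
Sarita is living and takes 1/90.
Vikram is living and takes 1/90.
Ishita is living and takes 1/30.
Bhavna is living and takes 1/30.
Aarav is living and takes 1/30.
Jayant is living and takes 2/15.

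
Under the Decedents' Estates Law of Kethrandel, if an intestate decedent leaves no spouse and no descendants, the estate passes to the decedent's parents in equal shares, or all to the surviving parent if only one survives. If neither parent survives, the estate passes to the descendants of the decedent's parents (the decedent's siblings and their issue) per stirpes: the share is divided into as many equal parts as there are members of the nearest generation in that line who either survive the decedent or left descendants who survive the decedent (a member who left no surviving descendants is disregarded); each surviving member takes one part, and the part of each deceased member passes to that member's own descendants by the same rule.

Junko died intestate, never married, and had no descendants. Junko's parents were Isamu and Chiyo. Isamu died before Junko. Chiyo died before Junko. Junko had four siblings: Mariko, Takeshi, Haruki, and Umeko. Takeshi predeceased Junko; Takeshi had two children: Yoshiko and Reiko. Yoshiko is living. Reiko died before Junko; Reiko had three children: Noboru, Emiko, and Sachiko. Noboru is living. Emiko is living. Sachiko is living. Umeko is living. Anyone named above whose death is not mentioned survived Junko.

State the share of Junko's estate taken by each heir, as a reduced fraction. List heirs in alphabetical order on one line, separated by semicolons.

Neither parent survives and there are no descendants, so the estate passes to Junko's siblings and their issue per stirpes.
The estate is divided into 4 equal shares of 1/4 among Mariko, Takeshi, Haruki, Umeko.
Mariko is living and takes 1/4.
Takeshi predeceased; the 1/4 allotted to Takeshi's branch passes to Takeshi's issue by representation.
The 1/4 is divided into 2 equal shares of 1/8 among Yoshiko, Reiko.
Yoshiko is living and takes 1/8.
Reiko predeceased; the 1/8 allotted to Reiko's branch passes to Reiko's issue by representation.
The 1/8 is divided into 3 equal shares of 1/24 among Noboru, Emiko, Sachiko.
Noboru is living and takes 1/24.
Emiko is living and takes 1/24.
Sachiko is living and takes 1/24.
Haruki is living and takes 1/4.
Umeko is living and takes 1/4.

Emiko 1/24; Haruki 1/4; Mariko 1/4; Noboru 1/24; Sachiko 1/24; Umeko 1/4; Yoshiko 1/8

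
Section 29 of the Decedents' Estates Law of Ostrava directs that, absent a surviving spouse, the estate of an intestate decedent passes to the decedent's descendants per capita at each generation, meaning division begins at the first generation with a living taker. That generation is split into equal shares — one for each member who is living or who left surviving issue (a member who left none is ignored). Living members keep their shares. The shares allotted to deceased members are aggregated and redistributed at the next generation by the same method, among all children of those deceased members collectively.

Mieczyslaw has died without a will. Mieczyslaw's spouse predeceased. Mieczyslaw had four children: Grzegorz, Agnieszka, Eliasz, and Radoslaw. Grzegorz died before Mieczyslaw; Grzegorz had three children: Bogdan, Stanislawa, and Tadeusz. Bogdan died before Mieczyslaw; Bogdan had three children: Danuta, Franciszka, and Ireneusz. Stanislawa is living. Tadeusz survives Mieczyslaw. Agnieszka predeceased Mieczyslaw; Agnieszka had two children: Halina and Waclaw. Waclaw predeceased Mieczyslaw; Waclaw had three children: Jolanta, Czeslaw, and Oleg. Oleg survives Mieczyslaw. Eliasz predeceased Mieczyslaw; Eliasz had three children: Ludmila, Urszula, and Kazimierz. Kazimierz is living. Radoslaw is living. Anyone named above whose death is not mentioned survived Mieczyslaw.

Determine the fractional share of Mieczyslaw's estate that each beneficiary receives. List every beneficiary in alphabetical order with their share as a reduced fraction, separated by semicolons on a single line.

There is no surviving spouse, so the entire estate passes to Mieczyslaw's descendants per capita at each generation.
At generation 1 (Grzegorz, Agnieszka, Eliasz, Radoslaw) there are 4 shares of (1)/4 = 1/4 each.
Living: Radoslaw — each takes 1/4.
Deceased: Grzegorz, Agnieszka, and Eliasz. Their combined 3/4 is pooled and carried to generation 2.
At generation 2 (Bogdan, Stanislawa, Tadeusz, Halina, Waclaw, Ludmila, Urszula, Kazimierz) there are 8 shares of (3/4)/8 = 3/32 each.
Living: Stanislawa, Tadeusz, Halina, Ludmila, Urszula, and Kazimierz — each takes 3/32.
Deceased: Bogdan and Waclaw. Their combined 3/16 is pooled and carried to generation 3.
At generation 3 (Danuta, Franciszka, Ireneusz, Jolanta, Czeslaw, Oleg) there are 6 shares of (3/16)/6 = 1/32 each.
Living: Danuta, Franciszka, Ireneusz, Jolanta, Czeslaw, and Oleg — each takes 1/32.

Czeslaw 1/32; Danuta 1/32; Franciszka 1/32; Halina 3/32; Ireneusz 1/32; Jolanta 1/32; Kazimierz 3/32; Ludmila 3/32; Oleg 1/32; Radoslaw 1/4; Stanislawa 3/32; Tadeusz 3/32; Urszula 3/32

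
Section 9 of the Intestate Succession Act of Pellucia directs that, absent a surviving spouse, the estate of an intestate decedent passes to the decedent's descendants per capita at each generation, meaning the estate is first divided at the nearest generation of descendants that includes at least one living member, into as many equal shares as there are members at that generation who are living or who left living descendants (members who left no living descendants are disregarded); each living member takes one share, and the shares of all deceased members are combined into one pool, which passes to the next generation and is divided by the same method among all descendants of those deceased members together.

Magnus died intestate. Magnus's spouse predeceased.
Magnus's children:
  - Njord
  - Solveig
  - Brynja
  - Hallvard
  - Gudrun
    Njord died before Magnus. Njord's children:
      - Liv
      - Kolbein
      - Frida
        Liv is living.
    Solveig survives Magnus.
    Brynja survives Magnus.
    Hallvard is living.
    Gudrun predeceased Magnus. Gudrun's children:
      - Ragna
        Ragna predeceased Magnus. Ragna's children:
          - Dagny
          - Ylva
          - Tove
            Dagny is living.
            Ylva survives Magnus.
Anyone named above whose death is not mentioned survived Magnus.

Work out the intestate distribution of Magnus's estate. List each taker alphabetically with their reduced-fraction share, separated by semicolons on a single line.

There is no surviving spouse, so the entire estate passes to Magnus's descendants per capita at each generation.
At generation 1 (Njord, Solveig, Brynja, Hallvard, Gudrun) there are 5 shares of (1)/5 = 1/5 each.
Living: Solveig, Brynja, and Hallvard — each takes 1/5.
Deceased: Njord and Gudrun. Their combined 2/5 is pooled and carried to generation 2.
At generation 2 (Liv, Kolbein, Frida, Ragna) there are 4 shares of (2/5)/4 = 1/10 each.
Living: Liv, Kolbein, and Frida — each takes 1/10.
Deceased: Ragna. That 1/10 share is carried to generation 3.
At generation 3 (Dagny, Ylva, Tove) there are 3 shares of (1/10)/3 = 1/30 each.
Living: Dagny, Ylva, and Tove — each takes 1/30.

Brynja 1/5; Dagny 1/30; Frida 1/10; Hallvard 1/5; Kolbein 1/10; Liv 1/10; Solveig 1/5; Tove 1/30; Ylva 1/30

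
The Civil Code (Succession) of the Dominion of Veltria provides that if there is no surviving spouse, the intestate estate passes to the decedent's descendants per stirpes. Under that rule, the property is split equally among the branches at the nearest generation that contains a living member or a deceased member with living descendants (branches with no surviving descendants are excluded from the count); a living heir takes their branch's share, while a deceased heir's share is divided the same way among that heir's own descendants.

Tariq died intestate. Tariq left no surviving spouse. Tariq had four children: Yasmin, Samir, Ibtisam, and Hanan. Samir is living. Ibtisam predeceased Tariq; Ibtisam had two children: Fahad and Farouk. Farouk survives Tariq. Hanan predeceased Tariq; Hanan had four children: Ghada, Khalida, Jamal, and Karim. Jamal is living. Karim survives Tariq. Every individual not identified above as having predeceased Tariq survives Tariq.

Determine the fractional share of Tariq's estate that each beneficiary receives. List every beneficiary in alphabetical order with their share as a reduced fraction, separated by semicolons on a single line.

Fahad 1/8; Farouk 1/8; Ghada 1/16; Jamal 1/16; Karim 1/16; Khalida 1/16; Samir 1/4; Yasmin 1/4

There is no surviving spouse, so the entire estate passes to Tariq's descendants per stirpes.
The estate is divided into 4 equal shares of 1/4 among Yasmin, Samir, Ibtisam, Hanan.
Yasmin is living and takes 1/4.
Samir is living and takes 1/4.
Ibtisam predeceased; the 1/4 allotted to Ibtisam's branch passes to Ibtisam's issue by representation.
The 1/4 is divided into 2 equal shares of 1/8 among Fahad, Farouk.
Fahad is living and takes 1/8.
Farouk is living and takes 1/8.
Hanan predeceased; the 1/4 allotted to Hanan's branch passes to Hanan's issue by representation.
The 1/4 is divided into 4 equal shares of 1/16 among Ghada, Khalida, Jamal, Karim.
Ghada is living and takes 1/16.
Khalida is living and takes 1/16.
Jamal is living and takes 1/16.
Karim is living and takes 1/16.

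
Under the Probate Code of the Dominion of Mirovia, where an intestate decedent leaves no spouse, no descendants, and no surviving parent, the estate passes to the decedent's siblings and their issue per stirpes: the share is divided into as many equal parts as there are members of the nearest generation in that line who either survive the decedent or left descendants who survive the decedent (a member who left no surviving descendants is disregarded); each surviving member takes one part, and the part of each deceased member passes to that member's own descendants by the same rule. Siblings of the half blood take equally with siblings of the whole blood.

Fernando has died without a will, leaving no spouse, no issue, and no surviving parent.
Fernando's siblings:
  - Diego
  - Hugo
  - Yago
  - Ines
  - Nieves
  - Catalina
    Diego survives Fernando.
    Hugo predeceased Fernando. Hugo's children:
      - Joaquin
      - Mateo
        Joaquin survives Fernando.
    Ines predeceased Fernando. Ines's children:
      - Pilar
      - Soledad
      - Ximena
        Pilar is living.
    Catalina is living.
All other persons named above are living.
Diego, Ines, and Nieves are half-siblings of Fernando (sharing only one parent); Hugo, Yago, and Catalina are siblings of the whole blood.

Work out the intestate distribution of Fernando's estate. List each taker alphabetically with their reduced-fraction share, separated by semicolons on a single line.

Catalina 1/6; Diego 1/6; Joaquin 1/12; Mateo 1/12; Nieves 1/6; Pilar 1/18; Soledad 1/18; Ximena 1/18; Yago 1/6

No spouse, descendants, or parent survives, so the estate passes to Fernando's siblings per stirpes.
Half-blood and whole-blood siblings take equally under the stated rule.
The estate is divided into 6 equal shares of 1/6 among Diego, Hugo, Yago, Ines, Nieves, Catalina.
Diego is living and takes 1/6.
Hugo predeceased; the 1/6 allotted to Hugo's branch passes to Hugo's issue by representation.
The 1/6 is divided into 2 equal shares of 1/12 among Joaquin, Mateo.
Joaquin is living and takes 1/12.
Mateo is living and takes 1/12.
Yago is living and takes 1/6.
Ines predeceased; the 1/6 allotted to Ines's branch passes to Ines's issue by representation.
The 1/6 is divided into 3 equal shares of 1/18 among Pilar, Soledad, Ximena.
Pilar is living and takes 1/18.
Soledad is living and takes 1/18.
Ximena is living and takes 1/18.
Nieves is living and takes 1/6.
Catalina is living and takes 1/6.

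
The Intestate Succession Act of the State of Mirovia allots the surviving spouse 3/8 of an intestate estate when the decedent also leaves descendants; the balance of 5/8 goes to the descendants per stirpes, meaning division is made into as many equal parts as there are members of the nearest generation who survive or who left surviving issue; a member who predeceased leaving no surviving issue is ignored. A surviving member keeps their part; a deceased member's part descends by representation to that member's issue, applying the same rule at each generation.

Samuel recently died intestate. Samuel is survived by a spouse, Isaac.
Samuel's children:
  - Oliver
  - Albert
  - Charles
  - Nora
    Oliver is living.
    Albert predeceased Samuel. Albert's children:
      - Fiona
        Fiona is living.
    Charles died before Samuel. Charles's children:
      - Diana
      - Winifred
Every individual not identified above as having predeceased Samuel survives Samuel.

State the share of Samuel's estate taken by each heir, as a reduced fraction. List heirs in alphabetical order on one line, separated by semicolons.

Diana 5/64; Fiona 5/32; Isaac 3/8; Nora 5/32; Oliver 5/32; Winifred 5/64

Isaac, as surviving spouse, takes 3/8.
The remaining 5/8 passes to Samuel's descendants per stirpes.
The 5/8 is divided into 4 equal shares of 5/32 among Oliver, Albert, Charles, Nora.
Oliver is living and takes 5/32.
Albert predeceased; the 5/32 allotted to Albert's branch passes to Albert's issue by representation.
Fiona is the sole taker at this level and receives the full 5/32.
Charles predeceased; the 5/32 allotted to Charles's branch passes to Charles's issue by representation.
The 5/32 is divided into 2 equal shares of 5/64 among Diana, Winifred.
Diana is living and takes 5/64.
Winifred is living and takes 5/64.
Nora is living and takes 5/32.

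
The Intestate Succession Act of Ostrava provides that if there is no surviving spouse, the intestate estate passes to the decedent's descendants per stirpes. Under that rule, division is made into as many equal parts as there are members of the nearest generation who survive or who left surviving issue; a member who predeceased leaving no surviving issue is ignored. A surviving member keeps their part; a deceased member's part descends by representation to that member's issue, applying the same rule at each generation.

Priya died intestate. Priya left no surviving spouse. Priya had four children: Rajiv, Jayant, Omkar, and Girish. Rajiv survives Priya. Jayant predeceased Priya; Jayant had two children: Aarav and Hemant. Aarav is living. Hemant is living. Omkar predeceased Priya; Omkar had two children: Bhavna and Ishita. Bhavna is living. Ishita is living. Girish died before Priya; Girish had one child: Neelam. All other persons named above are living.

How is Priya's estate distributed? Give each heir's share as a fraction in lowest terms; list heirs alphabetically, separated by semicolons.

Aarav 1/8; Bhavna 1/8; Hemant 1/8; Ishita 1/8; Neelam 1/4; Rajiv 1/4

There is no surviving spouse, so the entire estate passes to Priya's descendants per stirpes.
The estate is divided into 4 equal shares of 1/4 among Rajiv, Jayant, Omkar, Girish.
Rajiv is living and takes 1/4.
Jayant predeceased; the 1/4 allotted to Jayant's branch passes to Jayant's issue by representation.
The 1/4 is divided into 2 equal shares of 1/8 among Aarav, Hemant.
Aarav is living and takes 1/8.
Hemant is living and takes 1/8.
Omkar predeceased; the 1/4 allotted to Omkar's branch passes to Omkar's issue by representation.
The 1/4 is divided into 2 equal shares of 1/8 among Bhavna, Ishita.
Bhavna is living and takes 1/8.
Ishita is living and takes 1/8.
Girish predeceased; the 1/4 allotted to Girish's branch passes to Girish's issue by representation.
Neelam is the sole taker at this level and receives the full 1/4.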